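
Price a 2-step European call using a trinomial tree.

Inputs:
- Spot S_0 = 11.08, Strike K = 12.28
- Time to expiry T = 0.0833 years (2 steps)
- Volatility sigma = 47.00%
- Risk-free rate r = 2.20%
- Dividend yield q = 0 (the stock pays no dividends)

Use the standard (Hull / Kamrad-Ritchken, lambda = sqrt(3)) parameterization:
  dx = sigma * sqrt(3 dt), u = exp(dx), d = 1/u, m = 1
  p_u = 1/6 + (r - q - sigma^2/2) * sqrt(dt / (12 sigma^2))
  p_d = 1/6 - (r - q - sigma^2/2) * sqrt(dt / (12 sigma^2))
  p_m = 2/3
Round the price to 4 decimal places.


Answer: Price = V(0,0) = 0.2427

Derivation:
dt = T/N = 0.041650; dx = sigma*sqrt(3*dt) = 0.166137
u = exp(dx) = 1.180735; d = 1/u = 0.846930
p_u = 0.155580, p_m = 0.666667, p_d = 0.177754
Discount per step: exp(-r*dt) = 0.999084
Stock lattice S(k, j) with j the centered position index:
  k=0: S(0,+0) = 11.0800
  k=1: S(1,-1) = 9.3840; S(1,+0) = 11.0800; S(1,+1) = 13.0825
  k=2: S(2,-2) = 7.9476; S(2,-1) = 9.3840; S(2,+0) = 11.0800; S(2,+1) = 13.0825; S(2,+2) = 15.4470
Terminal payoffs V(N, j) = max(S_T - K, 0):
  V(2,-2) = 0.000000; V(2,-1) = 0.000000; V(2,+0) = 0.000000; V(2,+1) = 0.802540; V(2,+2) = 3.167009
Backward induction: V(k, j) = exp(-r*dt) * [p_u * V(k+1, j+1) + p_m * V(k+1, j) + p_d * V(k+1, j-1)]
  V(1,-1) = exp(-r*dt) * [p_u*0.000000 + p_m*0.000000 + p_d*0.000000] = 0.000000
  V(1,+0) = exp(-r*dt) * [p_u*0.802540 + p_m*0.000000 + p_d*0.000000] = 0.124745
  V(1,+1) = exp(-r*dt) * [p_u*3.167009 + p_m*0.802540 + p_d*0.000000] = 1.026808
  V(0,+0) = exp(-r*dt) * [p_u*1.026808 + p_m*0.124745 + p_d*0.000000] = 0.242691


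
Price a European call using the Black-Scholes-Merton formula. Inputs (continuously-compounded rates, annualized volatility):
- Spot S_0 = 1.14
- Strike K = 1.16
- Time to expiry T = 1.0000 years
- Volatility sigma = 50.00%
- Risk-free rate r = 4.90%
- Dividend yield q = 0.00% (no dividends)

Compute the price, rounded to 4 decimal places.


d1 = (ln(S/K) + (r - q + 0.5*sigma^2) * T) / (sigma * sqrt(T)) = 0.31321651
d2 = d1 - sigma * sqrt(T) = -0.18678349
exp(-rT) = 0.95218113; exp(-qT) = 1.00000000
C = S_0 * exp(-qT) * N(d1) - K * exp(-rT) * N(d2)
N(d1) = 0.62294191; N(d2) = 0.42591520
C = 1.1400 * 1.00000000 * 0.62294191 - 1.1600 * 0.95218113 * 0.42591520 = 0.2397

Answer: Price = 0.2397


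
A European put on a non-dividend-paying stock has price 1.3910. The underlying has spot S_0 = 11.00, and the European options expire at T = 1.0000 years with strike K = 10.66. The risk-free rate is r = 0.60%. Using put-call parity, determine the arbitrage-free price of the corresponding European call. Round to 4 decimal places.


Put-call parity: C - P = S_0 * exp(-qT) - K * exp(-rT).
S_0 * exp(-qT) = 11.0000 * 1.00000000 = 11.00000000
K * exp(-rT) = 10.6600 * 0.99401796 = 10.59623150
C = P + S*exp(-qT) - K*exp(-rT)
C = 1.3910 + 11.00000000 - 10.59623150 = 1.7948

Answer: Call price = 1.7948


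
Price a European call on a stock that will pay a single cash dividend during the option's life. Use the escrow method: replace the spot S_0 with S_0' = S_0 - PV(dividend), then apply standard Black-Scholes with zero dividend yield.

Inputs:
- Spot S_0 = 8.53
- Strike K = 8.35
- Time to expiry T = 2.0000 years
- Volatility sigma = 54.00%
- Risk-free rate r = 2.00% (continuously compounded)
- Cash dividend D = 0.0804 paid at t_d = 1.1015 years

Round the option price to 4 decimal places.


Answer: Price = 2.6696

Derivation:
PV(D) = D * exp(-r * t_d) = 0.0804 * 0.97821089 = 0.07864816
S_0' = S_0 - PV(D) = 8.5300 - 0.07864816 = 8.45135184
d1 = (ln(S_0'/K) + (r + sigma^2/2)*T) / (sigma*sqrt(T)) = 0.45001437
d2 = d1 - sigma*sqrt(T) = -0.31366095
exp(-rT) = 0.96078944
N(d1) = 0.67364996; N(d2) = 0.37688928
C = S_0' * N(d1) - K * exp(-rT) * N(d2) = 8.45135184 * 0.67364996 - 8.3500 * 0.96078944 * 0.37688928 = 2.6696


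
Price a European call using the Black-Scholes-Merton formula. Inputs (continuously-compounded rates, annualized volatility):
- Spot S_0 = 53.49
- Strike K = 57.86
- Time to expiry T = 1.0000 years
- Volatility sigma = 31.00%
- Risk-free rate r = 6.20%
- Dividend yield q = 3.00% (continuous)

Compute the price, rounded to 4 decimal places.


d1 = (ln(S/K) + (r - q + 0.5*sigma^2) * T) / (sigma * sqrt(T)) = 0.00489813
d2 = d1 - sigma * sqrt(T) = -0.30510187
exp(-rT) = 0.93988289; exp(-qT) = 0.97044553
C = S_0 * exp(-qT) * N(d1) - K * exp(-rT) * N(d2)
N(d1) = 0.50195406; N(d2) = 0.38014428
C = 53.4900 * 0.97044553 * 0.50195406 - 57.8600 * 0.93988289 * 0.38014428 = 5.3831

Answer: Price = 5.3831


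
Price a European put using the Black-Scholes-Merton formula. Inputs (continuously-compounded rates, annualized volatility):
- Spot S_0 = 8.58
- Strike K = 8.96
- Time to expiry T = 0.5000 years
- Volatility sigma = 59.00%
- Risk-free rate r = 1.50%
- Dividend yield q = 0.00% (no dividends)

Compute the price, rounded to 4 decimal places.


Answer: Price = 1.6054

Derivation:
d1 = (ln(S/K) + (r - q + 0.5*sigma^2) * T) / (sigma * sqrt(T)) = 0.12269786
d2 = d1 - sigma * sqrt(T) = -0.29449515
exp(-rT) = 0.99252805; exp(-qT) = 1.00000000
P = K * exp(-rT) * N(-d2) - S_0 * exp(-qT) * N(-d1)
N(-d1) = 0.45117318; N(-d2) = 0.61581021
P = 8.9600 * 0.99252805 * 0.61581021 - 8.5800 * 1.00000000 * 0.45117318 = 1.6054


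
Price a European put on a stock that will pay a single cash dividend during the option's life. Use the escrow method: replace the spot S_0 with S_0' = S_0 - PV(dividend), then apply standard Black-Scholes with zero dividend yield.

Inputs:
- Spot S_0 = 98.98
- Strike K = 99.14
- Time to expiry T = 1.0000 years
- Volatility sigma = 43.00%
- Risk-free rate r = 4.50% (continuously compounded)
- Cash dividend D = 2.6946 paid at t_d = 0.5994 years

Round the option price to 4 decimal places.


PV(D) = D * exp(-r * t_d) = 2.6946 * 0.97338752 = 2.62289002
S_0' = S_0 - PV(D) = 98.9800 - 2.62289002 = 96.35710998
d1 = (ln(S_0'/K) + (r + sigma^2/2)*T) / (sigma*sqrt(T)) = 0.25343766
d2 = d1 - sigma*sqrt(T) = -0.17656234
exp(-rT) = 0.95599748
N(-d1) = 0.39996502; N(-d2) = 0.57007391
P = K * exp(-rT) * N(-d2) - S_0' * N(-d1) = 99.1400 * 0.95599748 * 0.57007391 - 96.35710998 * 0.39996502 = 15.4908

Answer: Price = 15.4908


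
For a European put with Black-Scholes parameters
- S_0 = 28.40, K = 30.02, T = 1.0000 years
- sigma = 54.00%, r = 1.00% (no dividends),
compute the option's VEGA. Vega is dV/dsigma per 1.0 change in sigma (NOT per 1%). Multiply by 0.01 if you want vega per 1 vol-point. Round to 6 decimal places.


d1 = 0.1857876277; d2 = -0.3542123723
phi(d1) = 0.3921162000; exp(-qT) = 1.0000000000; exp(-rT) = 0.9900498337
Vega = S * exp(-qT) * phi(d1) * sqrt(T) = 28.4000 * 1.0000000000 * 0.3921162000 * 1.0000000000 = 11.136100

Answer: Vega = 11.136100


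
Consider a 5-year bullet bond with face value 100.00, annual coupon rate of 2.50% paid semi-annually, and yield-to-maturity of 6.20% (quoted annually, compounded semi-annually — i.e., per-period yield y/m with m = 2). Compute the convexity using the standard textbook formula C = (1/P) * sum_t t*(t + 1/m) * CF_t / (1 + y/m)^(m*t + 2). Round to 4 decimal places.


Answer: Convexity = 23.8291

Derivation:
Coupon per period c = face * coupon_rate / m = 1.250000
Periods per year m = 2; per-period yield y/m = 0.031000
Number of cashflows N = 10
Cashflows (t years, CF_t, discount factor 1/(1+y/m)^(m*t), PV):
  t = 0.5000: CF_t = 1.250000, DF = 0.969932, PV = 1.212415
  t = 1.0000: CF_t = 1.250000, DF = 0.940768, PV = 1.175960
  t = 1.5000: CF_t = 1.250000, DF = 0.912481, PV = 1.140602
  t = 2.0000: CF_t = 1.250000, DF = 0.885045, PV = 1.106306
  t = 2.5000: CF_t = 1.250000, DF = 0.858434, PV = 1.073042
  t = 3.0000: CF_t = 1.250000, DF = 0.832622, PV = 1.040778
  t = 3.5000: CF_t = 1.250000, DF = 0.807587, PV = 1.009484
  t = 4.0000: CF_t = 1.250000, DF = 0.783305, PV = 0.979131
  t = 4.5000: CF_t = 1.250000, DF = 0.759752, PV = 0.949690
  t = 5.0000: CF_t = 101.250000, DF = 0.736908, PV = 74.611948
Price P = sum_t PV_t = 84.299356
Convexity numerator sum_t t*(t + 1/m) * CF_t / (1+y/m)^(m*t + 2):
  t = 0.5000: term = 0.570301
  t = 1.0000: term = 1.659459
  t = 1.5000: term = 3.219126
  t = 2.0000: term = 5.203889
  t = 2.5000: term = 7.571129
  t = 3.0000: term = 10.280873
  t = 3.5000: term = 13.295665
  t = 4.0000: term = 16.580433
  t = 4.5000: term = 20.102368
  t = 5.0000: term = 1930.295251
Convexity = (1/P) * sum = 2008.778493 / 84.299356 = 23.829108


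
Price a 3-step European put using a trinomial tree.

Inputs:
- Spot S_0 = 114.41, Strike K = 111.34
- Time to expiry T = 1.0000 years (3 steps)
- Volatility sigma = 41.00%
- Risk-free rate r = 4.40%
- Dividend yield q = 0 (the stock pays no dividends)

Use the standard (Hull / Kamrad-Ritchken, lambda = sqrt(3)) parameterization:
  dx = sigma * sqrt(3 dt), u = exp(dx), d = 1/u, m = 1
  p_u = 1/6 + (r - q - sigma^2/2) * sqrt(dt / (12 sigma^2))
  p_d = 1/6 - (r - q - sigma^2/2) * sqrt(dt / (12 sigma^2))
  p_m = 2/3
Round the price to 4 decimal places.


Answer: Price = V(0,0) = 13.1386

Derivation:
dt = T/N = 0.333333; dx = sigma*sqrt(3*dt) = 0.410000
u = exp(dx) = 1.506818; d = 1/u = 0.663650
p_u = 0.150386, p_m = 0.666667, p_d = 0.182947
Discount per step: exp(-r*dt) = 0.985440
Stock lattice S(k, j) with j the centered position index:
  k=0: S(0,+0) = 114.4100
  k=1: S(1,-1) = 75.9282; S(1,+0) = 114.4100; S(1,+1) = 172.3950
  k=2: S(2,-2) = 50.3898; S(2,-1) = 75.9282; S(2,+0) = 114.4100; S(2,+1) = 172.3950; S(2,+2) = 259.7679
  k=3: S(3,-3) = 33.4412; S(3,-2) = 50.3898; S(3,-1) = 75.9282; S(3,+0) = 114.4100; S(3,+1) = 172.3950; S(3,+2) = 259.7679; S(3,+3) = 391.4229
Terminal payoffs V(N, j) = max(K - S_T, 0):
  V(3,-3) = 77.898806; V(3,-2) = 60.950214; V(3,-1) = 35.411775; V(3,+0) = 0.000000; V(3,+1) = 0.000000; V(3,+2) = 0.000000; V(3,+3) = 0.000000
Backward induction: V(k, j) = exp(-r*dt) * [p_u * V(k+1, j+1) + p_m * V(k+1, j) + p_d * V(k+1, j-1)]
  V(2,-2) = exp(-r*dt) * [p_u*35.411775 + p_m*60.950214 + p_d*77.898806] = 59.333643
  V(2,-1) = exp(-r*dt) * [p_u*0.000000 + p_m*35.411775 + p_d*60.950214] = 34.252447
  V(2,+0) = exp(-r*dt) * [p_u*0.000000 + p_m*0.000000 + p_d*35.411775] = 6.384159
  V(2,+1) = exp(-r*dt) * [p_u*0.000000 + p_m*0.000000 + p_d*0.000000] = 0.000000
  V(2,+2) = exp(-r*dt) * [p_u*0.000000 + p_m*0.000000 + p_d*0.000000] = 0.000000
  V(1,-1) = exp(-r*dt) * [p_u*6.384159 + p_m*34.252447 + p_d*59.333643] = 34.145484
  V(1,+0) = exp(-r*dt) * [p_u*0.000000 + p_m*6.384159 + p_d*34.252447] = 10.369290
  V(1,+1) = exp(-r*dt) * [p_u*0.000000 + p_m*0.000000 + p_d*6.384159] = 1.150959
  V(0,+0) = exp(-r*dt) * [p_u*1.150959 + p_m*10.369290 + p_d*34.145484] = 13.138647


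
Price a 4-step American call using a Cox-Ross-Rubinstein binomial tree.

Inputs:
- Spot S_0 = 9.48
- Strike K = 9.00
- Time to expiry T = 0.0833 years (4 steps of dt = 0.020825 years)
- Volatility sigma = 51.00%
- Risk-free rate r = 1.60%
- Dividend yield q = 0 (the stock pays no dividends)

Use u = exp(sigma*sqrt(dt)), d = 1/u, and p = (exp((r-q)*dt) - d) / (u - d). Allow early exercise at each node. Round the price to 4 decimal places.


dt = T/N = 0.020825
u = exp(sigma*sqrt(dt)) = 1.076373; d = 1/u = 0.929046
p = (exp((r-q)*dt) - d) / (u - d) = 0.483871
Discount per step: exp(-r*dt) = 0.999667
Stock lattice S(k, i) with i counting down-moves:
  k=0: S(0,0) = 9.4800
  k=1: S(1,0) = 10.2040; S(1,1) = 8.8074
  k=2: S(2,0) = 10.9833; S(2,1) = 9.4800; S(2,2) = 8.1824
  k=3: S(3,0) = 11.8222; S(3,1) = 10.2040; S(3,2) = 8.8074; S(3,3) = 7.6019
  k=4: S(4,0) = 12.7251; S(4,1) = 10.9833; S(4,2) = 9.4800; S(4,3) = 8.1824; S(4,4) = 7.0625
Terminal payoffs V(N, i) = max(S_T - K, 0):
  V(4,0) = 3.725070; V(4,1) = 1.983336; V(4,2) = 0.480000; V(4,3) = 0.000000; V(4,4) = 0.000000
Backward induction: V(k, i) = exp(-r*dt) * [p * V(k+1, i) + (1-p) * V(k+1, i+1)]; then take max(V_cont, immediate exercise) for American.
  V(3,0) = exp(-r*dt) * [p*3.725070 + (1-p)*1.983336] = 2.825169; exercise = 2.822170; V(3,0) = max -> 2.825169
  V(3,1) = exp(-r*dt) * [p*1.983336 + (1-p)*0.480000] = 1.207018; exercise = 1.204020; V(3,1) = max -> 1.207018
  V(3,2) = exp(-r*dt) * [p*0.480000 + (1-p)*0.000000] = 0.232181; exercise = 0.000000; V(3,2) = max -> 0.232181
  V(3,3) = exp(-r*dt) * [p*0.000000 + (1-p)*0.000000] = 0.000000; exercise = 0.000000; V(3,3) = max -> 0.000000
  V(2,0) = exp(-r*dt) * [p*2.825169 + (1-p)*1.207018] = 1.989331; exercise = 1.983336; V(2,0) = max -> 1.989331
  V(2,1) = exp(-r*dt) * [p*1.207018 + (1-p)*0.232181] = 0.703642; exercise = 0.480000; V(2,1) = max -> 0.703642
  V(2,2) = exp(-r*dt) * [p*0.232181 + (1-p)*0.000000] = 0.112308; exercise = 0.000000; V(2,2) = max -> 0.112308
  V(1,0) = exp(-r*dt) * [p*1.989331 + (1-p)*0.703642] = 1.325308; exercise = 1.204020; V(1,0) = max -> 1.325308
  V(1,1) = exp(-r*dt) * [p*0.703642 + (1-p)*0.112308] = 0.398305; exercise = 0.000000; V(1,1) = max -> 0.398305
  V(0,0) = exp(-r*dt) * [p*1.325308 + (1-p)*0.398305] = 0.846572; exercise = 0.480000; V(0,0) = max -> 0.846572

Answer: Price = V(0,0) = 0.8466


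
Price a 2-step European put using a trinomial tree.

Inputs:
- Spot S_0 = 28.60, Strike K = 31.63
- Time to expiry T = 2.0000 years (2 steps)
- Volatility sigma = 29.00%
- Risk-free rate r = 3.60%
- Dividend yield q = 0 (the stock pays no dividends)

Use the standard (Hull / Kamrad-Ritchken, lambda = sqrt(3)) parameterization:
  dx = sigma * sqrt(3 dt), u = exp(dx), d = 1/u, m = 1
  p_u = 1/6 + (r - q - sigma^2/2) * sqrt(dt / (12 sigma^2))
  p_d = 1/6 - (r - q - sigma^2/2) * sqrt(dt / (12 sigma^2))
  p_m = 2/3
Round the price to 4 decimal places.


Answer: Price = V(0,0) = 5.0654

Derivation:
dt = T/N = 1.000000; dx = sigma*sqrt(3*dt) = 0.502295
u = exp(dx) = 1.652509; d = 1/u = 0.605140
p_u = 0.160644, p_m = 0.666667, p_d = 0.172689
Discount per step: exp(-r*dt) = 0.964640
Stock lattice S(k, j) with j the centered position index:
  k=0: S(0,+0) = 28.6000
  k=1: S(1,-1) = 17.3070; S(1,+0) = 28.6000; S(1,+1) = 47.2618
  k=2: S(2,-2) = 10.4732; S(2,-1) = 17.3070; S(2,+0) = 28.6000; S(2,+1) = 47.2618; S(2,+2) = 78.1005
Terminal payoffs V(N, j) = max(K - S_T, 0):
  V(2,-2) = 21.156825; V(2,-1) = 14.322984; V(2,+0) = 3.030000; V(2,+1) = 0.000000; V(2,+2) = 0.000000
Backward induction: V(k, j) = exp(-r*dt) * [p_u * V(k+1, j+1) + p_m * V(k+1, j) + p_d * V(k+1, j-1)]
  V(1,-1) = exp(-r*dt) * [p_u*3.030000 + p_m*14.322984 + p_d*21.156825] = 13.204922
  V(1,+0) = exp(-r*dt) * [p_u*0.000000 + p_m*3.030000 + p_d*14.322984] = 4.334536
  V(1,+1) = exp(-r*dt) * [p_u*0.000000 + p_m*0.000000 + p_d*3.030000] = 0.504746
  V(0,+0) = exp(-r*dt) * [p_u*0.504746 + p_m*4.334536 + p_d*13.204922] = 5.065442


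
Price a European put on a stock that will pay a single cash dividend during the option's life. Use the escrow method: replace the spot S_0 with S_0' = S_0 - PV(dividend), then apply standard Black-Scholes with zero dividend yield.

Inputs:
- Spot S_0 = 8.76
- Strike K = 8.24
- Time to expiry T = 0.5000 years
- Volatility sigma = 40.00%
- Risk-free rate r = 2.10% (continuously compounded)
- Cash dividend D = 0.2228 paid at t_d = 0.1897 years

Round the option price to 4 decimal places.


Answer: Price = 0.7589

Derivation:
PV(D) = D * exp(-r * t_d) = 0.2228 * 0.99602422 = 0.22191420
S_0' = S_0 - PV(D) = 8.7600 - 0.22191420 = 8.53808580
d1 = (ln(S_0'/K) + (r + sigma^2/2)*T) / (sigma*sqrt(T)) = 0.30418494
d2 = d1 - sigma*sqrt(T) = 0.02134223
exp(-rT) = 0.98955493
N(-d1) = 0.38049350; N(-d2) = 0.49148633
P = K * exp(-rT) * N(-d2) - S_0' * N(-d1) = 8.2400 * 0.98955493 * 0.49148633 - 8.53808580 * 0.38049350 = 0.7589


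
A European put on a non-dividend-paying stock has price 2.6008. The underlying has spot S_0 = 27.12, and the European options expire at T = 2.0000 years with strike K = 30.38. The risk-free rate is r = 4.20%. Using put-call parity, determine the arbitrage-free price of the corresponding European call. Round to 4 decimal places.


Answer: Call price = 1.7885

Derivation:
Put-call parity: C - P = S_0 * exp(-qT) - K * exp(-rT).
S_0 * exp(-qT) = 27.1200 * 1.00000000 = 27.12000000
K * exp(-rT) = 30.3800 * 0.91943126 = 27.93232156
C = P + S*exp(-qT) - K*exp(-rT)
C = 2.6008 + 27.12000000 - 27.93232156 = 1.7885


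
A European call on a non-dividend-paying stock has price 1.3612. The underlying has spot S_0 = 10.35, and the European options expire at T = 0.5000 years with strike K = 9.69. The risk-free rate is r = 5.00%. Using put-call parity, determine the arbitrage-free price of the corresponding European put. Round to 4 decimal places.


Answer: Put price = 0.4620

Derivation:
Put-call parity: C - P = S_0 * exp(-qT) - K * exp(-rT).
S_0 * exp(-qT) = 10.3500 * 1.00000000 = 10.35000000
K * exp(-rT) = 9.6900 * 0.97530991 = 9.45075305
P = C - S*exp(-qT) + K*exp(-rT)
P = 1.3612 - 10.35000000 + 9.45075305 = 0.4620


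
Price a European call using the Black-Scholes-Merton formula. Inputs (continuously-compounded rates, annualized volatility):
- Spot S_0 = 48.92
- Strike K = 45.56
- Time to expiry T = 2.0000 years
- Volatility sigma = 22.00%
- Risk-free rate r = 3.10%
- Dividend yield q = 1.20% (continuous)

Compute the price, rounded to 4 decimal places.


d1 = (ln(S/K) + (r - q + 0.5*sigma^2) * T) / (sigma * sqrt(T)) = 0.50640472
d2 = d1 - sigma * sqrt(T) = 0.19527773
exp(-rT) = 0.93988289; exp(-qT) = 0.97628571
C = S_0 * exp(-qT) * N(d1) - K * exp(-rT) * N(d2)
N(d1) = 0.69371372; N(d2) = 0.57741224
C = 48.9200 * 0.97628571 * 0.69371372 - 45.5600 * 0.93988289 * 0.57741224 = 8.4063

Answer: Price = 8.4063


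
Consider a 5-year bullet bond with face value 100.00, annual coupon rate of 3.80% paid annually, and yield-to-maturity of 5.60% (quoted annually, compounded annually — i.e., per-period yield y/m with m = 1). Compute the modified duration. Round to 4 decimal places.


Coupon per period c = face * coupon_rate / m = 3.800000
Periods per year m = 1; per-period yield y/m = 0.056000
Number of cashflows N = 5
Cashflows (t years, CF_t, discount factor 1/(1+y/m)^(m*t), PV):
  t = 1.0000: CF_t = 3.800000, DF = 0.946970, PV = 3.598485
  t = 2.0000: CF_t = 3.800000, DF = 0.896752, PV = 3.407656
  t = 3.0000: CF_t = 3.800000, DF = 0.849197, PV = 3.226947
  t = 4.0000: CF_t = 3.800000, DF = 0.804163, PV = 3.055821
  t = 5.0000: CF_t = 103.800000, DF = 0.761518, PV = 79.045611
Price P = sum_t PV_t = 92.334520
First compute Macaulay numerator sum_t t * PV_t:
  t * PV_t at t = 1.0000: 3.598485
  t * PV_t at t = 2.0000: 6.815312
  t * PV_t at t = 3.0000: 9.680841
  t * PV_t at t = 4.0000: 12.223284
  t * PV_t at t = 5.0000: 395.228057
Macaulay duration D = 427.545979 / 92.334520 = 4.630402
Modified duration = D / (1 + y/m) = 4.630402 / (1 + 0.056000) = 4.384851

Answer: Modified duration = 4.3849


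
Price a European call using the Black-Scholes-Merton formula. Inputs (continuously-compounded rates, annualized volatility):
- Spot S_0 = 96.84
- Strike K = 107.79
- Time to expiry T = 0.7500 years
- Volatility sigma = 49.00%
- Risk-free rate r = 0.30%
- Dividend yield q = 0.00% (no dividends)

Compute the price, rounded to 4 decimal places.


Answer: Price = 12.3312

Derivation:
d1 = (ln(S/K) + (r - q + 0.5*sigma^2) * T) / (sigma * sqrt(T)) = -0.03496447
d2 = d1 - sigma * sqrt(T) = -0.45931692
exp(-rT) = 0.99775253; exp(-qT) = 1.00000000
C = S_0 * exp(-qT) * N(d1) - K * exp(-rT) * N(d2)
N(d1) = 0.48605404; N(d2) = 0.32300330
C = 96.8400 * 1.00000000 * 0.48605404 - 107.7900 * 0.99775253 * 0.32300330 = 12.3312


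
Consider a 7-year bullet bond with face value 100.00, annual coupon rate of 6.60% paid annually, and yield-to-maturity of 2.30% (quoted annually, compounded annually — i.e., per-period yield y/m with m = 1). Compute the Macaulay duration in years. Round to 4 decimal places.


Answer: Macaulay duration = 5.9764 years

Derivation:
Coupon per period c = face * coupon_rate / m = 6.600000
Periods per year m = 1; per-period yield y/m = 0.023000
Number of cashflows N = 7
Cashflows (t years, CF_t, discount factor 1/(1+y/m)^(m*t), PV):
  t = 1.0000: CF_t = 6.600000, DF = 0.977517, PV = 6.451613
  t = 2.0000: CF_t = 6.600000, DF = 0.955540, PV = 6.306562
  t = 3.0000: CF_t = 6.600000, DF = 0.934056, PV = 6.164772
  t = 4.0000: CF_t = 6.600000, DF = 0.913056, PV = 6.026170
  t = 5.0000: CF_t = 6.600000, DF = 0.892528, PV = 5.890685
  t = 6.0000: CF_t = 6.600000, DF = 0.872461, PV = 5.758245
  t = 7.0000: CF_t = 106.600000, DF = 0.852846, PV = 90.913373
Price P = sum_t PV_t = 127.511419
Macaulay numerator sum_t t * PV_t:
  t * PV_t at t = 1.0000: 6.451613
  t * PV_t at t = 2.0000: 12.613124
  t * PV_t at t = 3.0000: 18.494317
  t * PV_t at t = 4.0000: 24.104681
  t * PV_t at t = 5.0000: 29.453423
  t * PV_t at t = 6.0000: 34.549470
  t * PV_t at t = 7.0000: 636.393608
Macaulay duration D = (sum_t t * PV_t) / P = 762.060235 / 127.511419 = 5.976408


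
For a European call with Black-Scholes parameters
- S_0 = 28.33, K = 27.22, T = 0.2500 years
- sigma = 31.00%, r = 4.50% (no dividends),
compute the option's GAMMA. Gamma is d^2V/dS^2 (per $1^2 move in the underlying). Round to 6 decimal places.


Answer: Gamma = 0.083598

Derivation:
d1 = 0.4079472040; d2 = 0.2529472040
phi(d1) = 0.3670897194; exp(-qT) = 1.0000000000; exp(-rT) = 0.9888130446
Gamma = exp(-qT) * phi(d1) / (S * sigma * sqrt(T)) = 1.0000000000 * 0.3670897194 / (28.3300 * 0.3100 * 0.5000000000) = 0.083598


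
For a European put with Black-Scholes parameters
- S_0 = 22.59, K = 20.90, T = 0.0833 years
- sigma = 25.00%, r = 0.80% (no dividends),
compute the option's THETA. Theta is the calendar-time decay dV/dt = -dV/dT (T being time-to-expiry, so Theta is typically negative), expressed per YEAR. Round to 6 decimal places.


d1 = 1.1229773153; d2 = 1.0508229669
phi(d1) = 0.2123588899; exp(-qT) = 1.0000000000; exp(-rT) = 0.9993338220
Theta = -S*exp(-qT)*phi(d1)*sigma/(2*sqrt(T)) + r*K*exp(-rT)*N(-d2) - q*S*exp(-qT)*N(-d1)
N(-d1) = 0.1307235645; N(-d2) = 0.1466699527; sqrt(T) = 0.2886173938
Term 1 = -22.5900 * 1.0000000000 * 0.2123588899 * 0.2500 / (2 * 0.2886173938) = -2.0776586174
Term 2 = 0.0080 * 20.9000 * 0.9993338220 * 0.1466699527 = 0.0245068793
Term 3 = 0 (no dividend yield, q = 0)
Theta = -2.0776586174 + (0.0245068793) + (0.0000000000) = -2.053152

Answer: Theta = -2.053152


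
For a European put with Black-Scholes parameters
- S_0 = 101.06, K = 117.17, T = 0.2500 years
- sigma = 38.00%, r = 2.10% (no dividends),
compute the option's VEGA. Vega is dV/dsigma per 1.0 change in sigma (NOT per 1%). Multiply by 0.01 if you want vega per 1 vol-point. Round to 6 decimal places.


d1 = -0.6558498517; d2 = -0.8458498517
phi(d1) = 0.3217411151; exp(-qT) = 1.0000000000; exp(-rT) = 0.9947637572
Vega = S * exp(-qT) * phi(d1) * sqrt(T) = 101.0600 * 1.0000000000 * 0.3217411151 * 0.5000000000 = 16.257579

Answer: Vega = 16.257579


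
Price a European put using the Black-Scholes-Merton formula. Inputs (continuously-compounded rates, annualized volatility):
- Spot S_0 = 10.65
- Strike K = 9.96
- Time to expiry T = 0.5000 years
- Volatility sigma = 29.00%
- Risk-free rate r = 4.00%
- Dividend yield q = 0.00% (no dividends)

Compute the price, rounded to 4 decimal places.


Answer: Price = 0.4635

Derivation:
d1 = (ln(S/K) + (r - q + 0.5*sigma^2) * T) / (sigma * sqrt(T)) = 0.52671077
d2 = d1 - sigma * sqrt(T) = 0.32164981
exp(-rT) = 0.98019867; exp(-qT) = 1.00000000
P = K * exp(-rT) * N(-d2) - S_0 * exp(-qT) * N(-d1)
N(-d1) = 0.29919723; N(-d2) = 0.37385900
P = 9.9600 * 0.98019867 * 0.37385900 - 10.6500 * 1.00000000 * 0.29919723 = 0.4635


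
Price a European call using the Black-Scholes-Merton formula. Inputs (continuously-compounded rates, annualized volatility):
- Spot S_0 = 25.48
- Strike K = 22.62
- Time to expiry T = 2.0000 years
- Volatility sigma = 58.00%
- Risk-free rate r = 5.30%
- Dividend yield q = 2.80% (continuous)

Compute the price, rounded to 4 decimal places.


d1 = (ln(S/K) + (r - q + 0.5*sigma^2) * T) / (sigma * sqrt(T)) = 0.61623059
d2 = d1 - sigma * sqrt(T) = -0.20401328
exp(-rT) = 0.89942465; exp(-qT) = 0.94553914
C = S_0 * exp(-qT) * N(d1) - K * exp(-rT) * N(d2)
N(d1) = 0.73112883; N(d2) = 0.41917156
C = 25.4800 * 0.94553914 * 0.73112883 - 22.6200 * 0.89942465 * 0.41917156 = 9.0866

Answer: Price = 9.0866


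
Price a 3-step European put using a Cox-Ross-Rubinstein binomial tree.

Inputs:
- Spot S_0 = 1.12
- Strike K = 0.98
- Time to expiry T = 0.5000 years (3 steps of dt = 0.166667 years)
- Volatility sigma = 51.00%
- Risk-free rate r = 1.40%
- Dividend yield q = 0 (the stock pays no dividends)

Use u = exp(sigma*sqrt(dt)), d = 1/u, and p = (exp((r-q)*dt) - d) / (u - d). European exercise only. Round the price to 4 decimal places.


dt = T/N = 0.166667
u = exp(sigma*sqrt(dt)) = 1.231468; d = 1/u = 0.812039
p = (exp((r-q)*dt) - d) / (u - d) = 0.453705
Discount per step: exp(-r*dt) = 0.997669
Stock lattice S(k, i) with i counting down-moves:
  k=0: S(0,0) = 1.1200
  k=1: S(1,0) = 1.3792; S(1,1) = 0.9095
  k=2: S(2,0) = 1.6985; S(2,1) = 1.1200; S(2,2) = 0.7385
  k=3: S(3,0) = 2.0916; S(3,1) = 1.3792; S(3,2) = 0.9095; S(3,3) = 0.5997
Terminal payoffs V(N, i) = max(K - S_T, 0):
  V(3,0) = 0.000000; V(3,1) = 0.000000; V(3,2) = 0.070516; V(3,3) = 0.380279
Backward induction: V(k, i) = exp(-r*dt) * [p * V(k+1, i) + (1-p) * V(k+1, i+1)].
  V(2,0) = exp(-r*dt) * [p*0.000000 + (1-p)*0.000000] = 0.000000
  V(2,1) = exp(-r*dt) * [p*0.000000 + (1-p)*0.070516] = 0.038433
  V(2,2) = exp(-r*dt) * [p*0.070516 + (1-p)*0.380279] = 0.239179
  V(1,0) = exp(-r*dt) * [p*0.000000 + (1-p)*0.038433] = 0.020947
  V(1,1) = exp(-r*dt) * [p*0.038433 + (1-p)*0.239179] = 0.147754
  V(0,0) = exp(-r*dt) * [p*0.020947 + (1-p)*0.147754] = 0.090011

Answer: Price = V(0,0) = 0.0900


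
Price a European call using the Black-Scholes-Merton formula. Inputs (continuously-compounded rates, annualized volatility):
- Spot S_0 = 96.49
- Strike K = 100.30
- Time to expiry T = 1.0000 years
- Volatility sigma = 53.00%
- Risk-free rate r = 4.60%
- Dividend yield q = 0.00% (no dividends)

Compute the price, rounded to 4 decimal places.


Answer: Price = 20.4439

Derivation:
d1 = (ln(S/K) + (r - q + 0.5*sigma^2) * T) / (sigma * sqrt(T)) = 0.27872393
d2 = d1 - sigma * sqrt(T) = -0.25127607
exp(-rT) = 0.95504196; exp(-qT) = 1.00000000
C = S_0 * exp(-qT) * N(d1) - K * exp(-rT) * N(d2)
N(d1) = 0.60977165; N(d2) = 0.40080034
C = 96.4900 * 1.00000000 * 0.60977165 - 100.3000 * 0.95504196 * 0.40080034 = 20.4439


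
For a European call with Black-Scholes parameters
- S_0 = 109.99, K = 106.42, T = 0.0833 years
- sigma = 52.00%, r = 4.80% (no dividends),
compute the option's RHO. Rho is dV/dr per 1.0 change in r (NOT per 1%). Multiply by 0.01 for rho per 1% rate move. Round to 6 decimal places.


d1 = 0.3215361638; d2 = 0.1714551191
phi(d1) = 0.3788438040; exp(-qT) = 1.0000000000; exp(-rT) = 0.9960095830
N(d2) = 0.5680670412
Rho = K*T*exp(-rT)*N(d2) = 106.4200 * 0.0833 * 0.9960095830 * 0.5680670412 = 5.015698

Answer: Rho = 5.015698


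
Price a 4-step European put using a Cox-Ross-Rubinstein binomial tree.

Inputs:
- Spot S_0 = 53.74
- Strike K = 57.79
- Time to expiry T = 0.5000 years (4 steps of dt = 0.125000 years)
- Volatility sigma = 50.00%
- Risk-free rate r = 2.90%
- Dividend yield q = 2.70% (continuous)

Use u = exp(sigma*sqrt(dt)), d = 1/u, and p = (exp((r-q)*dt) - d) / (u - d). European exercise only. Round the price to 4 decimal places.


Answer: Price = V(0,0) = 9.9552

Derivation:
dt = T/N = 0.125000
u = exp(sigma*sqrt(dt)) = 1.193365; d = 1/u = 0.837967
p = (exp((r-q)*dt) - d) / (u - d) = 0.456624
Discount per step: exp(-r*dt) = 0.996382
Stock lattice S(k, i) with i counting down-moves:
  k=0: S(0,0) = 53.7400
  k=1: S(1,0) = 64.1314; S(1,1) = 45.0323
  k=2: S(2,0) = 76.5322; S(2,1) = 53.7400; S(2,2) = 37.7356
  k=3: S(3,0) = 91.3308; S(3,1) = 64.1314; S(3,2) = 45.0323; S(3,3) = 31.6212
  k=4: S(4,0) = 108.9909; S(4,1) = 76.5322; S(4,2) = 53.7400; S(4,3) = 37.7356; S(4,4) = 26.4975
Terminal payoffs V(N, i) = max(K - S_T, 0):
  V(4,0) = 0.000000; V(4,1) = 0.000000; V(4,2) = 4.050000; V(4,3) = 20.054390; V(4,4) = 31.292489
Backward induction: V(k, i) = exp(-r*dt) * [p * V(k+1, i) + (1-p) * V(k+1, i+1)].
  V(3,0) = exp(-r*dt) * [p*0.000000 + (1-p)*0.000000] = 0.000000
  V(3,1) = exp(-r*dt) * [p*0.000000 + (1-p)*4.050000] = 2.192709
  V(3,2) = exp(-r*dt) * [p*4.050000 + (1-p)*20.054390] = 12.700278
  V(3,3) = exp(-r*dt) * [p*20.054390 + (1-p)*31.292489] = 26.066240
  V(2,0) = exp(-r*dt) * [p*0.000000 + (1-p)*2.192709] = 1.187154
  V(2,1) = exp(-r*dt) * [p*2.192709 + (1-p)*12.700278] = 7.873675
  V(2,2) = exp(-r*dt) * [p*12.700278 + (1-p)*26.066240] = 19.890785
  V(1,0) = exp(-r*dt) * [p*1.187154 + (1-p)*7.873675] = 4.803006
  V(1,1) = exp(-r*dt) * [p*7.873675 + (1-p)*19.890785] = 14.351365
  V(0,0) = exp(-r*dt) * [p*4.803006 + (1-p)*14.351365] = 9.955202


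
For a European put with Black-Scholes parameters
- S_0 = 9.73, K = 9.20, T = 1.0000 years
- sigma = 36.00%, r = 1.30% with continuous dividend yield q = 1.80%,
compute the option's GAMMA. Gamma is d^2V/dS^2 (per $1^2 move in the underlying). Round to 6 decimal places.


Answer: Gamma = 0.106220

Derivation:
d1 = 0.3216955893; d2 = -0.0383044107
phi(d1) = 0.3788243797; exp(-qT) = 0.9821610324; exp(-rT) = 0.9870841350
Gamma = exp(-qT) * phi(d1) / (S * sigma * sqrt(T)) = 0.9821610324 * 0.3788243797 / (9.7300 * 0.3600 * 1.0000000000) = 0.106220


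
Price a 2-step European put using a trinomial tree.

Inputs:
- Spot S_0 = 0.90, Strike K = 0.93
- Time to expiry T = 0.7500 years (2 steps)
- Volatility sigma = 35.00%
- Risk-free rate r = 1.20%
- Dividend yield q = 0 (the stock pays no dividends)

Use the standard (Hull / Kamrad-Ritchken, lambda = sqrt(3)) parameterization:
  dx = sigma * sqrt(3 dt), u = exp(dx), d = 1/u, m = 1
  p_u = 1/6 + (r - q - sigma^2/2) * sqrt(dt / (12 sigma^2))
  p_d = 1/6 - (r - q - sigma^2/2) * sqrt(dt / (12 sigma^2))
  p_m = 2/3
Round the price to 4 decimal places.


Answer: Price = V(0,0) = 0.1113

Derivation:
dt = T/N = 0.375000; dx = sigma*sqrt(3*dt) = 0.371231
u = exp(dx) = 1.449518; d = 1/u = 0.689885
p_u = 0.141792, p_m = 0.666667, p_d = 0.191542
Discount per step: exp(-r*dt) = 0.995510
Stock lattice S(k, j) with j the centered position index:
  k=0: S(0,+0) = 0.9000
  k=1: S(1,-1) = 0.6209; S(1,+0) = 0.9000; S(1,+1) = 1.3046
  k=2: S(2,-2) = 0.4283; S(2,-1) = 0.6209; S(2,+0) = 0.9000; S(2,+1) = 1.3046; S(2,+2) = 1.8910
Terminal payoffs V(N, j) = max(K - S_T, 0):
  V(2,-2) = 0.501653; V(2,-1) = 0.309104; V(2,+0) = 0.030000; V(2,+1) = 0.000000; V(2,+2) = 0.000000
Backward induction: V(k, j) = exp(-r*dt) * [p_u * V(k+1, j+1) + p_m * V(k+1, j) + p_d * V(k+1, j-1)]
  V(1,-1) = exp(-r*dt) * [p_u*0.030000 + p_m*0.309104 + p_d*0.501653] = 0.305035
  V(1,+0) = exp(-r*dt) * [p_u*0.000000 + p_m*0.030000 + p_d*0.309104] = 0.078851
  V(1,+1) = exp(-r*dt) * [p_u*0.000000 + p_m*0.000000 + p_d*0.030000] = 0.005720
  V(0,+0) = exp(-r*dt) * [p_u*0.005720 + p_m*0.078851 + p_d*0.305035] = 0.111303


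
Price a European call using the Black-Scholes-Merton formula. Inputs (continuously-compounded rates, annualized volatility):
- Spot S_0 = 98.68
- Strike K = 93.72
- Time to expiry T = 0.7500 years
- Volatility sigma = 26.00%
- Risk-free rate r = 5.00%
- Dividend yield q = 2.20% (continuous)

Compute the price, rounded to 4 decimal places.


d1 = (ln(S/K) + (r - q + 0.5*sigma^2) * T) / (sigma * sqrt(T)) = 0.43488100
d2 = d1 - sigma * sqrt(T) = 0.20971439
exp(-rT) = 0.96319442; exp(-qT) = 0.98363538
C = S_0 * exp(-qT) * N(d1) - K * exp(-rT) * N(d2)
N(d1) = 0.66817560; N(d2) = 0.58305470
C = 98.6800 * 0.98363538 * 0.66817560 - 93.7200 * 0.96319442 * 0.58305470 = 12.2239

Answer: Price = 12.2239


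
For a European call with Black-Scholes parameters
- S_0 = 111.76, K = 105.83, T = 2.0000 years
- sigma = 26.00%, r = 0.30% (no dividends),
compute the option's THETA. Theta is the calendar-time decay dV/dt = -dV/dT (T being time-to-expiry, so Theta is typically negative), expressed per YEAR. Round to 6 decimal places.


d1 = 0.3484395994; d2 = -0.0192559269
phi(d1) = 0.3754448797; exp(-qT) = 1.0000000000; exp(-rT) = 0.9940179641
Theta = -S*exp(-qT)*phi(d1)*sigma/(2*sqrt(T)) - r*K*exp(-rT)*N(d2) + q*S*exp(-qT)*N(d1)
N(d1) = 0.6362449662; N(d2) = 0.4923184713; sqrt(T) = 1.4142135624
Term 1 = -111.7600 * 1.0000000000 * 0.3754448797 * 0.2600 / (2 * 1.4142135624) = -3.8571003088
Term 2 = -0.0030 * 105.8300 * 0.9940179641 * 0.4923184713 = -0.1553711622
Term 3 = 0 (no dividend yield, q = 0)
Theta = -3.8571003088 + (-0.1553711622) + (0.0000000000) = -4.012471

Answer: Theta = -4.012471


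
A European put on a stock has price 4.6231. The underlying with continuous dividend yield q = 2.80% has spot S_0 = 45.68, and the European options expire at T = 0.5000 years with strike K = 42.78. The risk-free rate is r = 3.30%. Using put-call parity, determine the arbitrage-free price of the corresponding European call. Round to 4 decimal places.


Put-call parity: C - P = S_0 * exp(-qT) - K * exp(-rT).
S_0 * exp(-qT) = 45.6800 * 0.98609754 = 45.04493582
K * exp(-rT) = 42.7800 * 0.98363538 = 42.07992153
C = P + S*exp(-qT) - K*exp(-rT)
C = 4.6231 + 45.04493582 - 42.07992153 = 7.5881

Answer: Call price = 7.5881


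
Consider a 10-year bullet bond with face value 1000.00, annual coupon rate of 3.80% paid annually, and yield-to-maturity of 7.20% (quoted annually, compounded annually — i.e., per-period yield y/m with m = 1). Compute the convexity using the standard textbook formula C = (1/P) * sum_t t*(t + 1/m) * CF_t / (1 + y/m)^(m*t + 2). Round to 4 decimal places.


Coupon per period c = face * coupon_rate / m = 38.000000
Periods per year m = 1; per-period yield y/m = 0.072000
Number of cashflows N = 10
Cashflows (t years, CF_t, discount factor 1/(1+y/m)^(m*t), PV):
  t = 1.0000: CF_t = 38.000000, DF = 0.932836, PV = 35.447761
  t = 2.0000: CF_t = 38.000000, DF = 0.870183, PV = 33.066941
  t = 3.0000: CF_t = 38.000000, DF = 0.811738, PV = 30.846027
  t = 4.0000: CF_t = 38.000000, DF = 0.757218, PV = 28.774279
  t = 5.0000: CF_t = 38.000000, DF = 0.706360, PV = 26.841678
  t = 6.0000: CF_t = 38.000000, DF = 0.658918, PV = 25.038879
  t = 7.0000: CF_t = 38.000000, DF = 0.614662, PV = 23.357163
  t = 8.0000: CF_t = 38.000000, DF = 0.573379, PV = 21.788399
  t = 9.0000: CF_t = 38.000000, DF = 0.534868, PV = 20.324999
  t = 10.0000: CF_t = 1038.000000, DF = 0.498944, PV = 517.904280
Price P = sum_t PV_t = 763.390408
Convexity numerator sum_t t*(t + 1/m) * CF_t / (1+y/m)^(m*t + 2):
  t = 1.0000: term = 61.692055
  t = 2.0000: term = 172.645676
  t = 3.0000: term = 322.100142
  t = 4.0000: term = 500.777583
  t = 5.0000: term = 700.714902
  t = 6.0000: term = 915.112746
  t = 7.0000: term = 1138.199932
  t = 8.0000: term = 1365.111859
  t = 9.0000: term = 1591.781552
  t = 10.0000: term = 49573.846123
Convexity = (1/P) * sum = 56341.982570 / 763.390408 = 73.804939

Answer: Convexity = 73.8049


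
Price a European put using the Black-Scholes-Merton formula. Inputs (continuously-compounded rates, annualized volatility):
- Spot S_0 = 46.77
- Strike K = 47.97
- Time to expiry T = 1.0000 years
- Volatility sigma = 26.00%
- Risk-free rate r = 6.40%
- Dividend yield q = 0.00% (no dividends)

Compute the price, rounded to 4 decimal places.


Answer: Price = 3.9110

Derivation:
d1 = (ln(S/K) + (r - q + 0.5*sigma^2) * T) / (sigma * sqrt(T)) = 0.27871599
d2 = d1 - sigma * sqrt(T) = 0.01871599
exp(-rT) = 0.93800500; exp(-qT) = 1.00000000
P = K * exp(-rT) * N(-d2) - S_0 * exp(-qT) * N(-d1)
N(-d1) = 0.39023140; N(-d2) = 0.49253384
P = 47.9700 * 0.93800500 * 0.49253384 - 46.7700 * 1.00000000 * 0.39023140 = 3.9110


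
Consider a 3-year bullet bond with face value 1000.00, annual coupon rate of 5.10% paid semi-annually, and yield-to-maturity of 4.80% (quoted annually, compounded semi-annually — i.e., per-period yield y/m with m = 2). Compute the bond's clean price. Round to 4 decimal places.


Answer: Price = 1008.2899

Derivation:
Coupon per period c = face * coupon_rate / m = 25.500000
Periods per year m = 2; per-period yield y/m = 0.024000
Number of cashflows N = 6
Cashflows (t years, CF_t, discount factor 1/(1+y/m)^(m*t), PV):
  t = 0.5000: CF_t = 25.500000, DF = 0.976562, PV = 24.902344
  t = 1.0000: CF_t = 25.500000, DF = 0.953674, PV = 24.318695
  t = 1.5000: CF_t = 25.500000, DF = 0.931323, PV = 23.748726
  t = 2.0000: CF_t = 25.500000, DF = 0.909495, PV = 23.192115
  t = 2.5000: CF_t = 25.500000, DF = 0.888178, PV = 22.648550
  t = 3.0000: CF_t = 1025.500000, DF = 0.867362, PV = 889.479462
Price P = sum_t PV_t = 1008.289891


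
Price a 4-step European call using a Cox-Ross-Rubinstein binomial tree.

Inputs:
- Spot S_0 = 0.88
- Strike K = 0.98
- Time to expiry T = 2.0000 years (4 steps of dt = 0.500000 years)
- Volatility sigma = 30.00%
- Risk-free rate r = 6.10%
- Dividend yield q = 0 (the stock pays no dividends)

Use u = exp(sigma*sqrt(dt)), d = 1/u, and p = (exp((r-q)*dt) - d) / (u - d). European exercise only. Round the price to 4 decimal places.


Answer: Price = V(0,0) = 0.1565

Derivation:
dt = T/N = 0.500000
u = exp(sigma*sqrt(dt)) = 1.236311; d = 1/u = 0.808858
p = (exp((r-q)*dt) - d) / (u - d) = 0.519617
Discount per step: exp(-r*dt) = 0.969960
Stock lattice S(k, i) with i counting down-moves:
  k=0: S(0,0) = 0.8800
  k=1: S(1,0) = 1.0880; S(1,1) = 0.7118
  k=2: S(2,0) = 1.3450; S(2,1) = 0.8800; S(2,2) = 0.5757
  k=3: S(3,0) = 1.6629; S(3,1) = 1.0880; S(3,2) = 0.7118; S(3,3) = 0.4657
  k=4: S(4,0) = 2.0559; S(4,1) = 1.3450; S(4,2) = 0.8800; S(4,3) = 0.5757; S(4,4) = 0.3767
Terminal payoffs V(N, i) = max(S_T - K, 0):
  V(4,0) = 1.075861; V(4,1) = 0.365049; V(4,2) = 0.000000; V(4,3) = 0.000000; V(4,4) = 0.000000
Backward induction: V(k, i) = exp(-r*dt) * [p * V(k+1, i) + (1-p) * V(k+1, i+1)].
  V(3,0) = exp(-r*dt) * [p*1.075861 + (1-p)*0.365049] = 0.712338
  V(3,1) = exp(-r*dt) * [p*0.365049 + (1-p)*0.000000] = 0.183988
  V(3,2) = exp(-r*dt) * [p*0.000000 + (1-p)*0.000000] = 0.000000
  V(3,3) = exp(-r*dt) * [p*0.000000 + (1-p)*0.000000] = 0.000000
  V(2,0) = exp(-r*dt) * [p*0.712338 + (1-p)*0.183988] = 0.444754
  V(2,1) = exp(-r*dt) * [p*0.183988 + (1-p)*0.000000] = 0.092731
  V(2,2) = exp(-r*dt) * [p*0.000000 + (1-p)*0.000000] = 0.000000
  V(1,0) = exp(-r*dt) * [p*0.444754 + (1-p)*0.092731] = 0.267368
  V(1,1) = exp(-r*dt) * [p*0.092731 + (1-p)*0.000000] = 0.046737
  V(0,0) = exp(-r*dt) * [p*0.267368 + (1-p)*0.046737] = 0.156533


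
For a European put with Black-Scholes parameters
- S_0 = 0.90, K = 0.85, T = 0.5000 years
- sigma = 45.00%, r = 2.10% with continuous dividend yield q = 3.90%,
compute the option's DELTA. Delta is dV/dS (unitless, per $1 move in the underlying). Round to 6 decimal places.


Answer: Delta = -0.370809

Derivation:
d1 = 0.3104463191; d2 = -0.0077517324
phi(d1) = 0.3801737128; exp(-qT) = 0.9806888952; exp(-rT) = 0.9895549326
N(-d1) = 0.3781107876
Delta = -exp(-qT) * N(-d1) = -0.9806888952 * 0.3781107876 = -0.370809


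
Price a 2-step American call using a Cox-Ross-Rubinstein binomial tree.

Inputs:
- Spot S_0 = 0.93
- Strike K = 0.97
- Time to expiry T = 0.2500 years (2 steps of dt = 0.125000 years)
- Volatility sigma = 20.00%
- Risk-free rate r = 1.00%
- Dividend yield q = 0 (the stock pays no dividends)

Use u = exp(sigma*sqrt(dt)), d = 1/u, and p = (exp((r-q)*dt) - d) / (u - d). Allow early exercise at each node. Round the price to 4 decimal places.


Answer: Price = V(0,0) = 0.0244

Derivation:
dt = T/N = 0.125000
u = exp(sigma*sqrt(dt)) = 1.073271; d = 1/u = 0.931731
p = (exp((r-q)*dt) - d) / (u - d) = 0.491167
Discount per step: exp(-r*dt) = 0.998751
Stock lattice S(k, i) with i counting down-moves:
  k=0: S(0,0) = 0.9300
  k=1: S(1,0) = 0.9981; S(1,1) = 0.8665
  k=2: S(2,0) = 1.0713; S(2,1) = 0.9300; S(2,2) = 0.8074
Terminal payoffs V(N, i) = max(S_T - K, 0):
  V(2,0) = 0.101276; V(2,1) = 0.000000; V(2,2) = 0.000000
Backward induction: V(k, i) = exp(-r*dt) * [p * V(k+1, i) + (1-p) * V(k+1, i+1)]; then take max(V_cont, immediate exercise) for American.
  V(1,0) = exp(-r*dt) * [p*0.101276 + (1-p)*0.000000] = 0.049681; exercise = 0.028142; V(1,0) = max -> 0.049681
  V(1,1) = exp(-r*dt) * [p*0.000000 + (1-p)*0.000000] = 0.000000; exercise = 0.000000; V(1,1) = max -> 0.000000
  V(0,0) = exp(-r*dt) * [p*0.049681 + (1-p)*0.000000] = 0.024371; exercise = 0.000000; V(0,0) = max -> 0.024371


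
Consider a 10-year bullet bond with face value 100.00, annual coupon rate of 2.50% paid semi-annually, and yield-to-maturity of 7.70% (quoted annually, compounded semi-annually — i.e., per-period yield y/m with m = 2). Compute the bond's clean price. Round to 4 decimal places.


Answer: Price = 64.1911

Derivation:
Coupon per period c = face * coupon_rate / m = 1.250000
Periods per year m = 2; per-period yield y/m = 0.038500
Number of cashflows N = 20
Cashflows (t years, CF_t, discount factor 1/(1+y/m)^(m*t), PV):
  t = 0.5000: CF_t = 1.250000, DF = 0.962927, PV = 1.203659
  t = 1.0000: CF_t = 1.250000, DF = 0.927229, PV = 1.159036
  t = 1.5000: CF_t = 1.250000, DF = 0.892854, PV = 1.116068
  t = 2.0000: CF_t = 1.250000, DF = 0.859754, PV = 1.074692
  t = 2.5000: CF_t = 1.250000, DF = 0.827880, PV = 1.034850
  t = 3.0000: CF_t = 1.250000, DF = 0.797188, PV = 0.996486
  t = 3.5000: CF_t = 1.250000, DF = 0.767635, PV = 0.959543
  t = 4.0000: CF_t = 1.250000, DF = 0.739176, PV = 0.923970
  t = 4.5000: CF_t = 1.250000, DF = 0.711773, PV = 0.889716
  t = 5.0000: CF_t = 1.250000, DF = 0.685386, PV = 0.856732
  t = 5.5000: CF_t = 1.250000, DF = 0.659977, PV = 0.824971
  t = 6.0000: CF_t = 1.250000, DF = 0.635509, PV = 0.794387
  t = 6.5000: CF_t = 1.250000, DF = 0.611949, PV = 0.764937
  t = 7.0000: CF_t = 1.250000, DF = 0.589263, PV = 0.736578
  t = 7.5000: CF_t = 1.250000, DF = 0.567417, PV = 0.709271
  t = 8.0000: CF_t = 1.250000, DF = 0.546381, PV = 0.682977
  t = 8.5000: CF_t = 1.250000, DF = 0.526126, PV = 0.657657
  t = 9.0000: CF_t = 1.250000, DF = 0.506621, PV = 0.633276
  t = 9.5000: CF_t = 1.250000, DF = 0.487839, PV = 0.609799
  t = 10.0000: CF_t = 101.250000, DF = 0.469753, PV = 47.562537
Price P = sum_t PV_t = 64.191142
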